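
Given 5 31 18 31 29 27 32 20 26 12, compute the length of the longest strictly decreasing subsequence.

5

Scanning left to right, the best length ending at each element is: 5→1, 31→1, 18→2, 31→1, 29→2, 27→3, 32→1, 20→4, 26→4, 12→5.
So the longest decreasing subsequence has length 5, e.g. 31, 29, 27, 20, 12.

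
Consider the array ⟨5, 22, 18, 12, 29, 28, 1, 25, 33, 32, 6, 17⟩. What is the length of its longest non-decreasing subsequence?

4

Let dp[i] be the longest non-decreasing subsequence ending at position i. Then dp = [1, 2, 2, 2, 3, 3, 1, 3, 4, 4, 2, 3].
The maximum is 4; one witness is 5, 22, 29, 33 at positions 1,2,5,9.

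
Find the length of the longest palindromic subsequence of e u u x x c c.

2

Using dp[i][j] = 2 + dp[i+1][j−1] if the ends match, else max(dp[i+1][j], dp[i][j−1]):
dp[1][7] = 2. A witness is cc at positions 6,7.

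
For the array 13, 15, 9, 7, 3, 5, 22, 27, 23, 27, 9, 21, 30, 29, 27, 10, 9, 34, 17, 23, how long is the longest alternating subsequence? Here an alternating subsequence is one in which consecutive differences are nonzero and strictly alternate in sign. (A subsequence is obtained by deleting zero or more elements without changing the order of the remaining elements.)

12

Track the best alternating length ending on an up-step vs a down-step at each position: up/down = 1/1, 2/1, 1/3, 1/3, 1/3, 4/3, 4/1, 4/1, 4/5, 6/1, 4/7, 8/7, 8/1, 8/9, 8/9, 8/9, 4/9, 10/1, 10/11, 12/11.
The maximum over both is 12; one such subsequence is 13, 15, 9, 27, 23, 27, 9, 30, 29, 34, 17, 23.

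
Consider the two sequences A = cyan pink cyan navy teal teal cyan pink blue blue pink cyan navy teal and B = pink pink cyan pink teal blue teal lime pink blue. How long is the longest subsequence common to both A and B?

6

A longest common subsequence is cyan, pink, teal, teal, pink, blue (length 6); the LCS DP confirms no longer common subsequence exists.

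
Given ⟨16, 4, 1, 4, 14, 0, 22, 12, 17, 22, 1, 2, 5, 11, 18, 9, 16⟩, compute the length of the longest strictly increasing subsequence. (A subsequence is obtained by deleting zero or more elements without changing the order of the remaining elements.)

6

Let dp[i] be the longest increasing subsequence ending at position i. Then dp = [1, 1, 1, 2, 3, 1, 4, 3, 4, 5, 2, 3, 4, 5, 6, 5, 6].
The maximum is 6; one witness is 0, 1, 2, 5, 11, 18 at positions 6,11,12,13,14,15.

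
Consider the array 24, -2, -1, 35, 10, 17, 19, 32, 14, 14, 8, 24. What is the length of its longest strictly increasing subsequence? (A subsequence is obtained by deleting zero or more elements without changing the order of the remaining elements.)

6

Let dp[i] be the longest increasing subsequence ending at position i. Then dp = [1, 1, 2, 3, 3, 4, 5, 6, 4, 4, 3, 6].
The maximum is 6; one witness is -2, -1, 10, 17, 19, 32 at positions 2,3,5,6,7,8.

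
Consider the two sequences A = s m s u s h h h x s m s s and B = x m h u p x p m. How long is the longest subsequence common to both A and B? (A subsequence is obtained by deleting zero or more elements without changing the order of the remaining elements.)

A longest common subsequence is muxm (length 4); the LCS DP confirms no longer common subsequence exists.

4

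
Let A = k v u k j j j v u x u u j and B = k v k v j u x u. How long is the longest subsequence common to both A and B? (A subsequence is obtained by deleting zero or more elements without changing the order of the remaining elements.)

A longest common subsequence is kvkjuxu (length 7); the LCS DP confirms no longer common subsequence exists.

7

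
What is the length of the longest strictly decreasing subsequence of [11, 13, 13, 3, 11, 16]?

Let dp[i] be the longest decreasing subsequence ending at position i. Then dp = [1, 1, 1, 2, 2, 1].
The maximum is 2; one witness is 11, 3 at positions 1,4.

2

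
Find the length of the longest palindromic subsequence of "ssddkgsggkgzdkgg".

Using dp[i][j] = 2 + dp[i+1][j−1] if the ends match, else max(dp[i+1][j], dp[i][j−1]):
dp[1][16] = 7. A witness is ggkdkgg at positions 6,8,10,13,14,15,16.

7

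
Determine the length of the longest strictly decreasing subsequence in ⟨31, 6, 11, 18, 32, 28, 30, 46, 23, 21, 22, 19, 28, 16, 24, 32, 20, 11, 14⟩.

7

Let dp[i] be the longest decreasing subsequence ending at position i. Then dp = [1, 2, 2, 2, 1, 2, 2, 1, 3, 4, 4, 5, 3, 6, 4, 2, 5, 7, 7].
The maximum is 7; one witness is 31, 28, 23, 21, 19, 16, 11 at positions 1,6,9,10,12,14,18.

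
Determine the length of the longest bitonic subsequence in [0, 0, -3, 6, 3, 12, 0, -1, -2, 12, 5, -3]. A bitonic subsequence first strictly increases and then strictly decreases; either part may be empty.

7

One longest bitonic subsequence is 0, 6, 3, 0, -1, -2, -3 (positions 1,4,5,7,8,9,12): it rises to 6 then falls. Length 7 is optimal.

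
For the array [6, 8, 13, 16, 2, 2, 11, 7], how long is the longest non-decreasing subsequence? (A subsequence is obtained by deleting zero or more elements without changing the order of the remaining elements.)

4

One longest non-decreasing subsequence is 6, 8, 13, 16 (positions 1,2,3,4), of length 4; no longer one exists.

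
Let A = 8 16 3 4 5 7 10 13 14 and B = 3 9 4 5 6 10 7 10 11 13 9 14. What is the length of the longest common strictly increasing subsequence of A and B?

For each value that appears in both, track the longest common increasing run ending there.
The best achievable length is 7; one witness is 3, 4, 5, 7, 10, 13, 14 (A-positions 3,4,5,6,7,8,9, B-positions 1,3,4,7,8,10,12).

7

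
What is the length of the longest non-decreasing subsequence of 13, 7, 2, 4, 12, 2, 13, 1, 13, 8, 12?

Let dp[i] be the longest non-decreasing subsequence ending at position i. Then dp = [1, 1, 1, 2, 3, 2, 4, 1, 5, 3, 4].
The maximum is 5; one witness is 2, 4, 12, 13, 13 at positions 3,4,5,7,9.

5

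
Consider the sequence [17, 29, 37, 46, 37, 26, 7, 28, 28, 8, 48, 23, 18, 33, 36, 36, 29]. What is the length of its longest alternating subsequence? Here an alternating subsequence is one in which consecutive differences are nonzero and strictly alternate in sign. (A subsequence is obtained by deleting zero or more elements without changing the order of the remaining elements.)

Track the best alternating length ending on an up-step vs a down-step at each position: up/down = 1/1, 2/1, 2/1, 2/1, 2/3, 2/3, 1/3, 4/3, 4/3, 4/5, 6/1, 6/7, 6/7, 8/7, 8/7, 8/7, 8/9.
The maximum over both is 9; one such subsequence is 17, 29, 26, 28, 8, 48, 23, 33, 29.

9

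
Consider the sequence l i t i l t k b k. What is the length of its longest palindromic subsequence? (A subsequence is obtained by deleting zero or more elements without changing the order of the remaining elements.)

5

One longest palindromic subsequence is litil (positions 1,2,3,4,5); it reads the same forward and backward, and the interval DP gives dp[1][9] = 5.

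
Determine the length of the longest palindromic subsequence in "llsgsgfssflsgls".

10

Using dp[i][j] = 2 + dp[i+1][j−1] if the ends match, else max(dp[i+1][j], dp[i][j−1]):
dp[1][15] = 10. A witness is sgsfssfsgs at positions 3,4,5,7,8,9,10,12,13,15.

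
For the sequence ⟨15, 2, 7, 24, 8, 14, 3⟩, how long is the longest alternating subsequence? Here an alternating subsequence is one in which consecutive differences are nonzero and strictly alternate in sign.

Track the best alternating length ending on an up-step vs a down-step at each position: up/down = 1/1, 1/2, 3/2, 3/1, 3/4, 5/4, 3/6.
The maximum over both is 6; one such subsequence is 15, 2, 24, 8, 14, 3.

6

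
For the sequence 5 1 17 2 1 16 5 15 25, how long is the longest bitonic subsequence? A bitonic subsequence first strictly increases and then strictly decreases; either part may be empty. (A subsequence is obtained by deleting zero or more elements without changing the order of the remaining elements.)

One longest bitonic subsequence is 1, 2, 5, 15, 25 (positions 2,4,7,8,9): it rises to 25 then falls. Length 5 is optimal.

5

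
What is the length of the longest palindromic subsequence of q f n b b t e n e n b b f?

Using dp[i][j] = 2 + dp[i+1][j−1] if the ends match, else max(dp[i+1][j], dp[i][j−1]):
dp[1][13] = 9. A witness is fbbnenbbf at positions 2,4,5,8,9,10,11,12,13.

9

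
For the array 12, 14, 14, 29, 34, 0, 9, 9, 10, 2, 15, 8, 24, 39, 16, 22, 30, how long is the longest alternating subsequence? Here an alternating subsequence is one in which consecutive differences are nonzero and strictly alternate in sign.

10

Track the best alternating length ending on an up-step vs a down-step at each position: up/down = 1/1, 2/1, 2/1, 2/1, 2/1, 1/3, 4/3, 4/3, 4/3, 4/5, 6/3, 6/7, 8/3, 8/1, 8/9, 10/9, 10/9.
The maximum over both is 10; one such subsequence is 12, 14, 0, 9, 2, 15, 8, 24, 16, 22.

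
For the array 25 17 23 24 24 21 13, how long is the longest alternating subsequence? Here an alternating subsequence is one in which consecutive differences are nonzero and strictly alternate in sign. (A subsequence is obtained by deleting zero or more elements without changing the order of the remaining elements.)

4

Track the best alternating length ending on an up-step vs a down-step at each position: up/down = 1/1, 1/2, 3/2, 3/2, 3/2, 3/4, 1/4.
The maximum over both is 4; one such subsequence is 25, 17, 23, 21.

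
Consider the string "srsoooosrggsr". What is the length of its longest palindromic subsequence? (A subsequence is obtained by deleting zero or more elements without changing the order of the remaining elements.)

10

Using dp[i][j] = 2 + dp[i+1][j−1] if the ends match, else max(dp[i+1][j], dp[i][j−1]):
dp[1][13] = 10. A witness is srsoooosrs at positions 1,2,3,4,5,6,7,8,9,12.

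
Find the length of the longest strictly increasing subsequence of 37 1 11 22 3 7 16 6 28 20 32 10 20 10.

6

Scanning left to right, the best length ending at each element is: 37→1, 1→1, 11→2, 22→3, 3→2, 7→3, 16→4, 6→3, 28→5, 20→5, 32→6, 10→4, 20→5, 10→4.
So the longest increasing subsequence has length 6, e.g. 1, 3, 7, 16, 28, 32.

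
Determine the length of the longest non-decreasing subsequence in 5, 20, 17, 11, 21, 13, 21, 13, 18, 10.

5

Scanning left to right, the best length ending at each element is: 5→1, 20→2, 17→2, 11→2, 21→3, 13→3, 21→4, 13→4, 18→5, 10→2.
So the longest non-decreasing subsequence has length 5, e.g. 5, 11, 13, 13, 18.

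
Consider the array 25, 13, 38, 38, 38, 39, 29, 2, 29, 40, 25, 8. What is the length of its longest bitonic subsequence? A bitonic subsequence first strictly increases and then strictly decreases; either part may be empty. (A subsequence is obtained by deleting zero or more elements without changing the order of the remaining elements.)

One longest bitonic subsequence is 25, 38, 39, 29, 25, 8 (positions 1,3,6,9,11,12): it rises to 39 then falls. Length 6 is optimal.

6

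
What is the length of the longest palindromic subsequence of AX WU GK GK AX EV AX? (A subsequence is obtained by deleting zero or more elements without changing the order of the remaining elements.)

4

One longest palindromic subsequence is AX GK GK AX (positions 1,3,4,7); it reads the same forward and backward, and the interval DP gives dp[1][7] = 4.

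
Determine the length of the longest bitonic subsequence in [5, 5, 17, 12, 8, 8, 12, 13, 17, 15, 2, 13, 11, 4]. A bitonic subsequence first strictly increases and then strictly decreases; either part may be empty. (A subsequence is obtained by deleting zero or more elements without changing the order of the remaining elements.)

9

One longest bitonic subsequence is 5, 8, 12, 13, 17, 15, 13, 11, 4 (positions 1,5,7,8,9,10,12,13,14): it rises to 17 then falls. Length 9 is optimal.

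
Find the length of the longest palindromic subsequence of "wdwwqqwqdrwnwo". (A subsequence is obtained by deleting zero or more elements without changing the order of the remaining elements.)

Using dp[i][j] = 2 + dp[i+1][j−1] if the ends match, else max(dp[i+1][j], dp[i][j−1]):
dp[1][14] = 8. A witness is wwwqqwww at positions 1,3,4,5,6,7,11,13.

8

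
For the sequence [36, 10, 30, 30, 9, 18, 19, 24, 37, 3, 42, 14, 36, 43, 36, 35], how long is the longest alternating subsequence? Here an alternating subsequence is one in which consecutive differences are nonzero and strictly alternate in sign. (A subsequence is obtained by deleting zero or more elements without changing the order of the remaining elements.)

10

A longest alternating subsequence is 36, 10, 30, 9, 18, 3, 42, 14, 43, 36 (positions 1,2,3,5,6,10,11,12,14,15); its 9 consecutive differences strictly alternate in sign, and length 10 is optimal.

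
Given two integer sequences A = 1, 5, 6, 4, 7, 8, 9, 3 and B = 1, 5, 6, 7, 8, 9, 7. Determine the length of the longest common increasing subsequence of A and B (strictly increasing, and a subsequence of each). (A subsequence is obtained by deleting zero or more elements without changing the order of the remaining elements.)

For each value that appears in both, track the longest common increasing run ending there.
The best achievable length is 6; one witness is 1, 5, 6, 7, 8, 9 (A-positions 1,2,3,5,6,7, B-positions 1,2,3,4,5,6).

6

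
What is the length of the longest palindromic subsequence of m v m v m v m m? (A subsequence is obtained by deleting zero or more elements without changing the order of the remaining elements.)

Using dp[i][j] = 2 + dp[i+1][j−1] if the ends match, else max(dp[i+1][j], dp[i][j−1]):
dp[1][8] = 7. A witness is mmvmvmm at positions 1,3,4,5,6,7,8.

7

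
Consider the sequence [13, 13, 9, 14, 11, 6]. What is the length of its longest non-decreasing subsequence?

3

One longest non-decreasing subsequence is 13, 13, 14 (positions 1,2,4), of length 3; no longer one exists.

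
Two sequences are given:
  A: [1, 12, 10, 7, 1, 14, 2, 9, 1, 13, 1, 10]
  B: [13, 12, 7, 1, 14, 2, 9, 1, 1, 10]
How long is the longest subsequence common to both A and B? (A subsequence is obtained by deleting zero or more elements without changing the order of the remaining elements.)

A longest common subsequence is 12, 7, 1, 14, 2, 9, 1, 1, 10 (length 9); the LCS DP confirms no longer common subsequence exists.

9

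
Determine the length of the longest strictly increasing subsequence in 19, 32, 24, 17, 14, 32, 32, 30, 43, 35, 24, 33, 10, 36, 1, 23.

Let dp[i] be the longest increasing subsequence ending at position i. Then dp = [1, 2, 2, 1, 1, 3, 3, 3, 4, 4, 2, 4, 1, 5, 1, 2].
The maximum is 5; one witness is 19, 24, 32, 35, 36 at positions 1,3,6,10,14.

5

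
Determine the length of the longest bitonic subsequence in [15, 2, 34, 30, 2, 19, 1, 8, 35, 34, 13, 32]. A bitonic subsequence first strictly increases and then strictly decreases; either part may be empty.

5

One longest bitonic subsequence is 15, 34, 30, 19, 13 (positions 1,3,4,6,11): it rises to 34 then falls. Length 5 is optimal.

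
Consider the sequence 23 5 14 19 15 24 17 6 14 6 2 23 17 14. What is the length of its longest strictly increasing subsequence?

5

Scanning left to right, the best length ending at each element is: 23→1, 5→1, 14→2, 19→3, 15→3, 24→4, 17→4, 6→2, 14→3, 6→2, 2→1, 23→5, 17→4, 14→3.
So the longest increasing subsequence has length 5, e.g. 5, 14, 15, 17, 23.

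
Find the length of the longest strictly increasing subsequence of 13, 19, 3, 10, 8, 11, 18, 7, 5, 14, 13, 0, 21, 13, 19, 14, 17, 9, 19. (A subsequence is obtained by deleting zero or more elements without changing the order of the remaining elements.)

7

Let dp[i] be the longest increasing subsequence ending at position i. Then dp = [1, 2, 1, 2, 2, 3, 4, 2, 2, 4, 4, 1, 5, 4, 5, 5, 6, 3, 7].
The maximum is 7; one witness is 3, 10, 11, 13, 14, 17, 19 at positions 3,4,6,11,16,17,19.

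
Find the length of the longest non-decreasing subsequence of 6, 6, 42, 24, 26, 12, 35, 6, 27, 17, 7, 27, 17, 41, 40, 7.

7

Let dp[i] be the longest non-decreasing subsequence ending at position i. Then dp = [1, 2, 3, 3, 4, 3, 5, 3, 5, 4, 4, 6, 5, 7, 7, 5].
The maximum is 7; one witness is 6, 6, 24, 26, 27, 27, 41 at positions 1,2,4,5,9,12,14.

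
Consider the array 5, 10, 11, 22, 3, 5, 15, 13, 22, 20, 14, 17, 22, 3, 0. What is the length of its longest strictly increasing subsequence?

7

Scanning left to right, the best length ending at each element is: 5→1, 10→2, 11→3, 22→4, 3→1, 5→2, 15→4, 13→4, 22→5, 20→5, 14→5, 17→6, 22→7, 3→1, 0→1.
So the longest increasing subsequence has length 7, e.g. 5, 10, 11, 13, 14, 17, 22.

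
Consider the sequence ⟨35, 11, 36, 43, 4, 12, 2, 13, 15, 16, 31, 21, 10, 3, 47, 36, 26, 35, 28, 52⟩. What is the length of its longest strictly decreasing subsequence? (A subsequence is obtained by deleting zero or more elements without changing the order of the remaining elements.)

Let dp[i] be the longest decreasing subsequence ending at position i. Then dp = [1, 2, 1, 1, 3, 2, 4, 2, 2, 2, 2, 3, 4, 5, 1, 2, 3, 3, 4, 1].
The maximum is 5; one witness is 35, 31, 21, 10, 3 at positions 1,11,12,13,14.

5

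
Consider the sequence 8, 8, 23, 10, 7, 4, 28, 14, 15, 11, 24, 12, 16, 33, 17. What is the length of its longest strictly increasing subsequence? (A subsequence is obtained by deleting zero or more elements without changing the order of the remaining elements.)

One longest increasing subsequence is 8, 10, 14, 15, 24, 33 (positions 1,4,8,9,11,14), of length 6; no longer one exists.

6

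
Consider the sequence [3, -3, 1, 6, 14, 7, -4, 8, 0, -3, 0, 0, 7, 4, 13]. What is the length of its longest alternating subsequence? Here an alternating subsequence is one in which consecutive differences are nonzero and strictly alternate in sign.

Track the best alternating length ending on an up-step vs a down-step at each position: up/down = 1/1, 1/2, 3/2, 3/1, 3/1, 3/4, 1/4, 5/4, 5/6, 5/6, 7/6, 7/6, 7/6, 7/8, 9/4.
The maximum over both is 9; one such subsequence is 3, -3, 14, 7, 8, 0, 7, 4, 13.

9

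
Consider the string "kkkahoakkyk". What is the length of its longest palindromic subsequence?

Using dp[i][j] = 2 + dp[i+1][j−1] if the ends match, else max(dp[i+1][j], dp[i][j−1]):
dp[1][11] = 9. A witness is kkkaoakkk at positions 1,2,3,4,6,7,8,9,11.

9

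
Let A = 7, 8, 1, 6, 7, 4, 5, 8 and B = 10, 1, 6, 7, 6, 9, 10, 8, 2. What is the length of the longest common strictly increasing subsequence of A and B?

4

For each value that appears in both, track the longest common increasing run ending there.
The best achievable length is 4; one witness is 1, 6, 7, 8 (A-positions 3,4,5,8, B-positions 2,3,4,8).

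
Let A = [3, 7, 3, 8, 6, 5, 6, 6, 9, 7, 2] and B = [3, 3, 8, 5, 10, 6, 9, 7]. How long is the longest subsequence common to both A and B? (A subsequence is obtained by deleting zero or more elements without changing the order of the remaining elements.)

Backtracking the LCS table gives one alignment: 3 (A1,B1) → 3 (A3,B2) → 8 (A4,B3) → 5 (A6,B4) → 6 (A8,B6) → 9 (A9,B7) → 7 (A10,B8).
So the longest common subsequence has length 7.

7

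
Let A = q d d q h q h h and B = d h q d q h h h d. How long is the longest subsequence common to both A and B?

Backtracking the LCS table gives one alignment: q (A1,B3) → d (A3,B4) → q (A4,B5) → h (A5,B6) → h (A7,B7) → h (A8,B8).
So the longest common subsequence has length 6.

6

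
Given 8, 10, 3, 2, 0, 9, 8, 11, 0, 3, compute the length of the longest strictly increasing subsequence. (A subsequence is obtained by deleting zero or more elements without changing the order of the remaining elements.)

Scanning left to right, the best length ending at each element is: 8→1, 10→2, 3→1, 2→1, 0→1, 9→2, 8→2, 11→3, 0→1, 3→2.
So the longest increasing subsequence has length 3, e.g. 8, 10, 11.

3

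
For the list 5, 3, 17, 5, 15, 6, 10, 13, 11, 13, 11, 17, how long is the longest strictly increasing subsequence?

One longest increasing subsequence is 3, 5, 6, 10, 11, 13, 17 (positions 2,4,6,7,9,10,12), of length 7; no longer one exists.

7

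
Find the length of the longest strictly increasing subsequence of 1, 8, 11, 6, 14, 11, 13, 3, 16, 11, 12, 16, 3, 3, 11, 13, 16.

6

One longest increasing subsequence is 1, 8, 11, 12, 13, 16 (positions 1,2,3,11,16,17), of length 6; no longer one exists.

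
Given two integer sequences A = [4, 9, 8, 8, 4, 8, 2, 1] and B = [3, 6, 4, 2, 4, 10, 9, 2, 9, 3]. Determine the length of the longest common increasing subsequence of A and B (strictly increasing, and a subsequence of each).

For each value that appears in both, track the longest common increasing run ending there.
The best achievable length is 2; one witness is 4, 9 (A-positions 1,2, B-positions 3,7).

2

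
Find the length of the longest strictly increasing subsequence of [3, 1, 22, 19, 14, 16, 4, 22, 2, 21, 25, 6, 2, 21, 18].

Let dp[i] be the longest increasing subsequence ending at position i. Then dp = [1, 1, 2, 2, 2, 3, 2, 4, 2, 4, 5, 3, 2, 4, 4].
The maximum is 5; one witness is 3, 14, 16, 22, 25 at positions 1,5,6,8,11.

5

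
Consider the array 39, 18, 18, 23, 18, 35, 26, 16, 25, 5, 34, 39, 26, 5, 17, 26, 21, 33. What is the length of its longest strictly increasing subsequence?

Let dp[i] be the longest increasing subsequence ending at position i. Then dp = [1, 1, 1, 2, 1, 3, 3, 1, 3, 1, 4, 5, 4, 1, 2, 4, 3, 5].
The maximum is 5; one witness is 18, 23, 26, 34, 39 at positions 2,4,7,11,12.

5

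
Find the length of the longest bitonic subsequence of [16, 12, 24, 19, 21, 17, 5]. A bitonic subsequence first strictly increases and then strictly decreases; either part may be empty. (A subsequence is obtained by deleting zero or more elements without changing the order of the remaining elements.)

5

Let inc[i] be the LIS ending at i and dec[i] the longest strictly decreasing subsequence starting at i. inc = [1, 1, 2, 2, 3, 2, 1], dec = [3, 2, 4, 3, 3, 2, 1].
max_i inc[i]+dec[i]−1 = 5, with one witness 16, 24, 21, 17, 5.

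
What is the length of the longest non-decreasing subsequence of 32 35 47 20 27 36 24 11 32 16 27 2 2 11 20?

One longest non-decreasing subsequence is 2, 2, 11, 20 (positions 12,13,14,15), of length 4; no longer one exists.

4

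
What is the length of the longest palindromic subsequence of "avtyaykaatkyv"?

8

Using dp[i][j] = 2 + dp[i+1][j−1] if the ends match, else max(dp[i+1][j], dp[i][j−1]):
dp[1][13] = 8. A witness is vykaakyv at positions 2,4,7,8,9,11,12,13.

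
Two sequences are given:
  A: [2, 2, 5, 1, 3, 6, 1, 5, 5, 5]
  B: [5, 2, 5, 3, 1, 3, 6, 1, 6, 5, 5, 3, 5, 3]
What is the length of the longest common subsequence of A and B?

Backtracking the LCS table gives one alignment: 2 (A2,B2) → 5 (A3,B3) → 1 (A4,B5) → 3 (A5,B6) → 6 (A6,B7) → 1 (A7,B8) → 5 (A8,B10) → 5 (A9,B11) → 5 (A10,B13).
So the longest common subsequence has length 9.

9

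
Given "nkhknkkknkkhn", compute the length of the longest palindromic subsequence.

Using dp[i][j] = 2 + dp[i+1][j−1] if the ends match, else max(dp[i+1][j], dp[i][j−1]):
dp[1][13] = 11. A witness is nhknkkknkhn at positions 1,3,4,5,6,7,8,9,11,12,13.

11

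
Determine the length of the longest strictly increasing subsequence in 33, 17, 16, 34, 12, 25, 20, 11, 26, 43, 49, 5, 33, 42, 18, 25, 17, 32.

Let dp[i] be the longest increasing subsequence ending at position i. Then dp = [1, 1, 1, 2, 1, 2, 2, 1, 3, 4, 5, 1, 4, 5, 2, 3, 2, 4].
The maximum is 5; one witness is 17, 25, 26, 43, 49 at positions 2,6,9,10,11.

5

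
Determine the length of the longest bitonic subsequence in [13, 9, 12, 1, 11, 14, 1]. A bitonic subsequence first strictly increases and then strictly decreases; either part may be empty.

One longest bitonic subsequence is 13, 12, 11, 1 (positions 1,3,5,7): it rises to 13 then falls. Length 4 is optimal.

4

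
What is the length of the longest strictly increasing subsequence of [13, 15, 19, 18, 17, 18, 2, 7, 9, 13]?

Scanning left to right, the best length ending at each element is: 13→1, 15→2, 19→3, 18→3, 17→3, 18→4, 2→1, 7→2, 9→3, 13→4.
So the longest increasing subsequence has length 4, e.g. 13, 15, 17, 18.

4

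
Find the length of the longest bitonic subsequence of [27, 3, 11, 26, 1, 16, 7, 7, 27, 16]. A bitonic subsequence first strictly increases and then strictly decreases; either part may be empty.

One longest bitonic subsequence is 3, 11, 26, 16, 7 (positions 2,3,4,6,8): it rises to 26 then falls. Length 5 is optimal.

5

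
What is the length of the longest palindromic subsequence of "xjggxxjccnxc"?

6

One longest palindromic subsequence is xjxxjx (positions 1,2,5,6,7,11); it reads the same forward and backward, and the interval DP gives dp[1][12] = 6.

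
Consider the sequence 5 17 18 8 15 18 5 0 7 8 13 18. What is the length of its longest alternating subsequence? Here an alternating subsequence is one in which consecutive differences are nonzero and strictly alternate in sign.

6

A longest alternating subsequence is 5, 17, 8, 15, 5, 7 (positions 1,2,4,5,7,9); its 5 consecutive differences strictly alternate in sign, and length 6 is optimal.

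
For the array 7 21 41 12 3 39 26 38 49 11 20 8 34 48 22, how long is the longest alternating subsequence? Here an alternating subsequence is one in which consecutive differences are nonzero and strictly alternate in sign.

11

A longest alternating subsequence is 7, 21, 12, 39, 26, 38, 11, 20, 8, 34, 22 (positions 1,2,4,6,7,8,10,11,12,13,15); its 10 consecutive differences strictly alternate in sign, and length 11 is optimal.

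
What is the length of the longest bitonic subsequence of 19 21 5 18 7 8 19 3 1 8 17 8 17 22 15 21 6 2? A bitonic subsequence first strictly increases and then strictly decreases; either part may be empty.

One longest bitonic subsequence is 5, 7, 8, 19, 17, 15, 6, 2 (positions 3,5,6,7,13,15,17,18): it rises to 19 then falls. Length 8 is optimal.

8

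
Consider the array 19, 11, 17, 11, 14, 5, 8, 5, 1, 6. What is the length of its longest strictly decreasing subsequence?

Let dp[i] be the longest decreasing subsequence ending at position i. Then dp = [1, 2, 2, 3, 3, 4, 4, 5, 6, 5].
The maximum is 6; one witness is 19, 17, 11, 8, 5, 1 at positions 1,3,4,7,8,9.

6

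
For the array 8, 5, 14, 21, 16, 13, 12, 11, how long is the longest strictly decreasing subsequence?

5

Scanning left to right, the best length ending at each element is: 8→1, 5→2, 14→1, 21→1, 16→2, 13→3, 12→4, 11→5.
So the longest decreasing subsequence has length 5, e.g. 21, 16, 13, 12, 11.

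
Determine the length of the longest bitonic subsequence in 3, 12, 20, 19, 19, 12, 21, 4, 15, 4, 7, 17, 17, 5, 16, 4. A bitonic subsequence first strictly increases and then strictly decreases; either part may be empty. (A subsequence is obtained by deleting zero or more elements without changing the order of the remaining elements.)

Let inc[i] be the LIS ending at i and dec[i] the longest strictly decreasing subsequence starting at i. inc = [1, 2, 3, 3, 3, 2, 4, 2, 3, 2, 3, 4, 4, 3, 4, 2], dec = [1, 4, 6, 5, 5, 4, 5, 1, 4, 1, 3, 3, 3, 2, 2, 1].
max_i inc[i]+dec[i]−1 = 8, with one witness 3, 12, 20, 19, 15, 7, 5, 4.

8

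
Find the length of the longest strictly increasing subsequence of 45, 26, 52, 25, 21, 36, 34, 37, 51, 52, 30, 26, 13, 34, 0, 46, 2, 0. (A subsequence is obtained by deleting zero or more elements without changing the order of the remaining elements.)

5

One longest increasing subsequence is 26, 36, 37, 51, 52 (positions 2,6,8,9,10), of length 5; no longer one exists.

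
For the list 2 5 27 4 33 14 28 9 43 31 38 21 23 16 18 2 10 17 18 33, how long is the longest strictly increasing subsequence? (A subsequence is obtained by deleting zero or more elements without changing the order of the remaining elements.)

7

Scanning left to right, the best length ending at each element is: 2→1, 5→2, 27→3, 4→2, 33→4, 14→3, 28→4, 9→3, 43→5, 31→5, 38→6, 21→4, 23→5, 16→4, 18→5, 2→1, 10→4, 17→5, 18→6, 33→7.
So the longest increasing subsequence has length 7, e.g. 2, 5, 14, 16, 17, 18, 33.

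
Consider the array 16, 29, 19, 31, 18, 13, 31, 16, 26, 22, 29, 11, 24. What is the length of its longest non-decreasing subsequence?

4

Scanning left to right, the best length ending at each element is: 16→1, 29→2, 19→2, 31→3, 18→2, 13→1, 31→4, 16→2, 26→3, 22→3, 29→4, 11→1, 24→4.
So the longest non-decreasing subsequence has length 4, e.g. 16, 29, 31, 31.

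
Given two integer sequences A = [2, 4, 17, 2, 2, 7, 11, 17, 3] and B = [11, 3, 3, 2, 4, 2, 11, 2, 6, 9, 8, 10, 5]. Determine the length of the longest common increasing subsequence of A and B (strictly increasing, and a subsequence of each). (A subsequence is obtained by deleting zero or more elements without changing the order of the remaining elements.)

For each value that appears in both, track the longest common increasing run ending there.
The best achievable length is 3; one witness is 2, 4, 11 (A-positions 1,2,7, B-positions 4,5,7).

3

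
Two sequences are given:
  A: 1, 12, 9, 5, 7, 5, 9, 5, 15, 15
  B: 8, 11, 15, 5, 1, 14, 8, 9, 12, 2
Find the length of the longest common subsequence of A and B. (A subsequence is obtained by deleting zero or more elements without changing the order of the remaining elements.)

A longest common subsequence is 1, 12 (length 2); the LCS DP confirms no longer common subsequence exists.

2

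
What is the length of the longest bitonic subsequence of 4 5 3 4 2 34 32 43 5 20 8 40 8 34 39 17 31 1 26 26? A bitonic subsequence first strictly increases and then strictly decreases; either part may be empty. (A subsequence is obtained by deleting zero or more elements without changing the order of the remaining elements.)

8

One longest bitonic subsequence is 4, 5, 34, 43, 40, 39, 31, 26 (positions 1,2,6,8,12,15,17,20): it rises to 43 then falls. Length 8 is optimal.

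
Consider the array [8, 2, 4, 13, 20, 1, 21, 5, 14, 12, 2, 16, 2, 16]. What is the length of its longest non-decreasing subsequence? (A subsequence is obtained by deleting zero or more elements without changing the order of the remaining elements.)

One longest non-decreasing subsequence is 2, 4, 13, 14, 16, 16 (positions 2,3,4,9,12,14), of length 6; no longer one exists.

6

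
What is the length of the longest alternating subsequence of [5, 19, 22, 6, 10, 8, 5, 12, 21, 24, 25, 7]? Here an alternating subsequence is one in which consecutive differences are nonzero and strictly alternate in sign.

Track the best alternating length ending on an up-step vs a down-step at each position: up/down = 1/1, 2/1, 2/1, 2/3, 4/3, 4/5, 1/5, 6/3, 6/3, 6/1, 6/1, 6/7.
The maximum over both is 7; one such subsequence is 5, 19, 6, 10, 8, 12, 7.

7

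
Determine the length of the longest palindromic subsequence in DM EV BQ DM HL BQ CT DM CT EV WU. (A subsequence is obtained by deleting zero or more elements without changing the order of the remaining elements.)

One longest palindromic subsequence is EV CT DM CT EV (positions 2,7,8,9,10); it reads the same forward and backward, and the interval DP gives dp[1][11] = 5.

5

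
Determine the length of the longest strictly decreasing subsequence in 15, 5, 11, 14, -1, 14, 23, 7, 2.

Let dp[i] be the longest decreasing subsequence ending at position i. Then dp = [1, 2, 2, 2, 3, 2, 1, 3, 4].
The maximum is 4; one witness is 15, 11, 7, 2 at positions 1,3,8,9.

4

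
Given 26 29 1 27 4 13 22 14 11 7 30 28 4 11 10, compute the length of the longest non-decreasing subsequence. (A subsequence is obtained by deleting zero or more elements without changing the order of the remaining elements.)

5

One longest non-decreasing subsequence is 1, 4, 13, 22, 30 (positions 3,5,6,7,11), of length 5; no longer one exists.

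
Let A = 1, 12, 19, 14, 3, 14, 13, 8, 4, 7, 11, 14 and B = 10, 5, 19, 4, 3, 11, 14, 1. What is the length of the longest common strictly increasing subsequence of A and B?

3

A longest common strictly increasing subsequence is 4, 11, 14 (length 3); it appears in order in both A and B, and no longer such subsequence exists.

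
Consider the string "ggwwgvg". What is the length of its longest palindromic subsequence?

One longest palindromic subsequence is ggwwgg (positions 1,2,3,4,5,7); it reads the same forward and backward, and the interval DP gives dp[1][7] = 6.

6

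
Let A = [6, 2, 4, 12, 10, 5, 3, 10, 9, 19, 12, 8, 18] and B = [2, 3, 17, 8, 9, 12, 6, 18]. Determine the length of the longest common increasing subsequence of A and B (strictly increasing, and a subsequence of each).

A longest common strictly increasing subsequence is 2, 3, 9, 12, 18 (length 5); it appears in order in both A and B, and no longer such subsequence exists.

5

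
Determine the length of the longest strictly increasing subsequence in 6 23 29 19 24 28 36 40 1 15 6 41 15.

7

Scanning left to right, the best length ending at each element is: 6→1, 23→2, 29→3, 19→2, 24→3, 28→4, 36→5, 40→6, 1→1, 15→2, 6→2, 41→7, 15→3.
So the longest increasing subsequence has length 7, e.g. 6, 23, 24, 28, 36, 40, 41.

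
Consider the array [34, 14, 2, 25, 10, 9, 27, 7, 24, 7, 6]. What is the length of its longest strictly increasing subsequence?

3

Scanning left to right, the best length ending at each element is: 34→1, 14→1, 2→1, 25→2, 10→2, 9→2, 27→3, 7→2, 24→3, 7→2, 6→2.
So the longest increasing subsequence has length 3, e.g. 14, 25, 27.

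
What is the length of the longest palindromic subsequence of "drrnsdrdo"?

One longest palindromic subsequence is drdrd (positions 1,2,6,7,8); it reads the same forward and backward, and the interval DP gives dp[1][9] = 5.

5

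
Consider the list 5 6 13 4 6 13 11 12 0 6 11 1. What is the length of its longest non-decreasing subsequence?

One longest non-decreasing subsequence is 5, 6, 6, 11, 12 (positions 1,2,5,7,8), of length 5; no longer one exists.

5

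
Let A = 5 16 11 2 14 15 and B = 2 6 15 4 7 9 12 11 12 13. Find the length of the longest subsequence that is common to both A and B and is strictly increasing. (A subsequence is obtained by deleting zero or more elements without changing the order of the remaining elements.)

2

For each value that appears in both, track the longest common increasing run ending there.
The best achievable length is 2; one witness is 2, 15 (A-positions 4,6, B-positions 1,3).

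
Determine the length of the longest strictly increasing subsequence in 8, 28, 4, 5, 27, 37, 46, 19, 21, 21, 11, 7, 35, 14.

5

One longest increasing subsequence is 4, 5, 27, 37, 46 (positions 3,4,5,6,7), of length 5; no longer one exists.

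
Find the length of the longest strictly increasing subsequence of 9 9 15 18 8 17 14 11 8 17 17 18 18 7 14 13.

Scanning left to right, the best length ending at each element is: 9→1, 9→1, 15→2, 18→3, 8→1, 17→3, 14→2, 11→2, 8→1, 17→3, 17→3, 18→4, 18→4, 7→1, 14→3, 13→3.
So the longest increasing subsequence has length 4, e.g. 9, 15, 17, 18.

4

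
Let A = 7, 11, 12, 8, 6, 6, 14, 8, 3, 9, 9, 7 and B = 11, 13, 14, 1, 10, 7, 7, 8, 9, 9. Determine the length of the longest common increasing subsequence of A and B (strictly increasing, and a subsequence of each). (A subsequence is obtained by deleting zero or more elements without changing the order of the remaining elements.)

3

A longest common strictly increasing subsequence is 7, 8, 9 (length 3); it appears in order in both A and B, and no longer such subsequence exists.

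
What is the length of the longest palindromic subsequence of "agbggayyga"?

One longest palindromic subsequence is agyyga (positions 1,2,7,8,9,10); it reads the same forward and backward, and the interval DP gives dp[1][10] = 6.

6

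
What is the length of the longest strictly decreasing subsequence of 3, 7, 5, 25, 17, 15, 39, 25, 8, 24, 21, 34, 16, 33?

5

Scanning left to right, the best length ending at each element is: 3→1, 7→1, 5→2, 25→1, 17→2, 15→3, 39→1, 25→2, 8→4, 24→3, 21→4, 34→2, 16→5, 33→3.
So the longest decreasing subsequence has length 5, e.g. 39, 25, 24, 21, 16.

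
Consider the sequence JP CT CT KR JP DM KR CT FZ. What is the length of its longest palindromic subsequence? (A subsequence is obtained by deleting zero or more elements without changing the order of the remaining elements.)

Using dp[i][j] = 2 + dp[i+1][j−1] if the ends match, else max(dp[i+1][j], dp[i][j−1]):
dp[1][9] = 5. A witness is CT KR DM KR CT at positions 3,4,6,7,8.

5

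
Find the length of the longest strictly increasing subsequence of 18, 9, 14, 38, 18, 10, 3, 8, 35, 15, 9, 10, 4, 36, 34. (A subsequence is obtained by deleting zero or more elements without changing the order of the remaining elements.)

Scanning left to right, the best length ending at each element is: 18→1, 9→1, 14→2, 38→3, 18→3, 10→2, 3→1, 8→2, 35→4, 15→3, 9→3, 10→4, 4→2, 36→5, 34→5.
So the longest increasing subsequence has length 5, e.g. 9, 14, 18, 35, 36.

5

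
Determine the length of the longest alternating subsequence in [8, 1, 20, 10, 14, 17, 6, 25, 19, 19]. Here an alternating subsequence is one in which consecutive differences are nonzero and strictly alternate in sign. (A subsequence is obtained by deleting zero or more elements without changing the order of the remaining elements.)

8

Track the best alternating length ending on an up-step vs a down-step at each position: up/down = 1/1, 1/2, 3/1, 3/4, 5/4, 5/4, 3/6, 7/1, 7/8, 7/8.
The maximum over both is 8; one such subsequence is 8, 1, 20, 10, 14, 6, 25, 19.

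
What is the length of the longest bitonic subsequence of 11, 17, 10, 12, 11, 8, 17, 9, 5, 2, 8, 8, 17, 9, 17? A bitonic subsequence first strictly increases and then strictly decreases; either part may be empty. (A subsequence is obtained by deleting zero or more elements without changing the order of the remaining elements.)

7

Let inc[i] be the LIS ending at i and dec[i] the longest strictly decreasing subsequence starting at i. inc = [1, 2, 1, 2, 2, 1, 3, 2, 1, 1, 2, 2, 3, 3, 4], dec = [5, 6, 4, 5, 4, 3, 4, 3, 2, 1, 1, 1, 2, 1, 1].
max_i inc[i]+dec[i]−1 = 7, with one witness 11, 17, 12, 11, 9, 5, 2.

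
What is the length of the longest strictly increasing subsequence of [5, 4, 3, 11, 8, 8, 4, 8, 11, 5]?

Scanning left to right, the best length ending at each element is: 5→1, 4→1, 3→1, 11→2, 8→2, 8→2, 4→2, 8→3, 11→4, 5→3.
So the longest increasing subsequence has length 4, e.g. 3, 4, 8, 11.

4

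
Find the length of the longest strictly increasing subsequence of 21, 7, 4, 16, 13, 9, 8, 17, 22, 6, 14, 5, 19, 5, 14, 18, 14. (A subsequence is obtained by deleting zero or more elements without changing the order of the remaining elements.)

4

One longest increasing subsequence is 7, 16, 17, 22 (positions 2,4,8,9), of length 4; no longer one exists.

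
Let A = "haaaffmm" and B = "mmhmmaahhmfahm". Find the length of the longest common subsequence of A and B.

5

Backtracking the LCS table gives one alignment: h (A1,B3) → a (A2,B6) → a (A3,B7) → a (A4,B12) → m (A8,B14).
So the longest common subsequence has length 5.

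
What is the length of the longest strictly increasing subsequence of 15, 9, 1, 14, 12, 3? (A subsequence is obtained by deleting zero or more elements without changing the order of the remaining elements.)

Let dp[i] be the longest increasing subsequence ending at position i. Then dp = [1, 1, 1, 2, 2, 2].
The maximum is 2; one witness is 9, 14 at positions 2,4.

2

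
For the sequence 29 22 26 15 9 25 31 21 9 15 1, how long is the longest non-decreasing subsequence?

3

Scanning left to right, the best length ending at each element is: 29→1, 22→1, 26→2, 15→1, 9→1, 25→2, 31→3, 21→2, 9→2, 15→3, 1→1.
So the longest non-decreasing subsequence has length 3, e.g. 22, 26, 31.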